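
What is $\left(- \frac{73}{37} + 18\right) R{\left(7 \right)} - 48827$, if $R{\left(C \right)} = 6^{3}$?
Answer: $- \frac{1678511}{37} \approx -45365.0$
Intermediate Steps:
$R{\left(C \right)} = 216$
$\left(- \frac{73}{37} + 18\right) R{\left(7 \right)} - 48827 = \left(- \frac{73}{37} + 18\right) 216 - 48827 = \frac{593}{37} \cdot 216 - 48827 = \frac{128088}{37} - 48827 = - \frac{1678511}{37}$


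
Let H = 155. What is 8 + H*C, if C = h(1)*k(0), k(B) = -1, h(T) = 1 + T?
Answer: -302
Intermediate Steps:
C = -2 (C = (1 + 1)*(-1) = 2*(-1) = -2)
8 + H*C = 8 + 155*(-2) = 8 - 310 = -302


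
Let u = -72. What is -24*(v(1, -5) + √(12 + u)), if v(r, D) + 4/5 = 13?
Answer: -1464/5 - 48*I*√15 ≈ -292.8 - 185.9*I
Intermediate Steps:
v(r, D) = 61/5 (v(r, D) = -⅘ + 13 = 61/5)
-24*(v(1, -5) + √(12 + u)) = -24*(61/5 + √(12 - 72)) = -24*(61/5 + √(-60)) = -24*(61/5 + 2*I*√15) = -1464/5 - 48*I*√15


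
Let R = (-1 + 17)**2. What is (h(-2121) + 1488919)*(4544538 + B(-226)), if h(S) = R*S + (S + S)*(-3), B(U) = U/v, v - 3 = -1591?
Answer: 3459226022067665/794 ≈ 4.3567e+12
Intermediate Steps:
v = -1588 (v = 3 - 1591 = -1588)
B(U) = -U/1588 (B(U) = U/(-1588) = U*(-1/1588) = -U/1588)
R = 256 (R = 16**2 = 256)
h(S) = 250*S (h(S) = 256*S + (S + S)*(-3) = 256*S + (2*S)*(-3) = 256*S - 6*S = 250*S)
(h(-2121) + 1488919)*(4544538 + B(-226)) = (250*(-2121) + 1488919)*(4544538 - 1/1588*(-226)) = (-530250 + 1488919)*(4544538 + 113/794) = 958669*(3608363285/794) = 3459226022067665/794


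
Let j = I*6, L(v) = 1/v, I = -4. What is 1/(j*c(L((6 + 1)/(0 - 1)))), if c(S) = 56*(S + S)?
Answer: 1/384 ≈ 0.0026042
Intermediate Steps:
c(S) = 112*S (c(S) = 56*(2*S) = 112*S)
j = -24 (j = -4*6 = -24)
1/(j*c(L((6 + 1)/(0 - 1)))) = 1/(-2688/((6 + 1)/(0 - 1))) = 1/(-2688/(7/(-1))) = 1/(-2688/(7*(-1))) = 1/(-2688/(-7)) = 1/(-2688*(-1)/7) = 1/(-24*(-16)) = 1/384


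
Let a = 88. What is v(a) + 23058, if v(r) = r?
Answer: 23146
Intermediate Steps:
v(a) + 23058 = 88 + 23058 = 23146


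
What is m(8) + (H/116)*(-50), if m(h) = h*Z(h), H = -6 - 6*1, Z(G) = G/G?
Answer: 382/29 ≈ 13.172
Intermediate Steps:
Z(G) = 1
H = -12 (H = -6 - 6 = -12)
m(h) = h (m(h) = h*1 = h)
m(8) + (H/116)*(-50) = 8 - 12/116*(-50) = 8 - 12*1/116*(-50) = 8 - 3/29*(-50) = 8 + 150/29 = 382/29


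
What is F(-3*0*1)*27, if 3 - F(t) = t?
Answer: 81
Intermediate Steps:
F(t) = 3 - t
F(-3*0*1)*27 = (3 - (-3*0))*27 = (3 - 0)*27 = (3 - 1*0)*27 = (3 + 0)*27 = 3*27 = 81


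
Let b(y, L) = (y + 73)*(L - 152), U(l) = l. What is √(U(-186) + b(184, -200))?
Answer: 35*I*√74 ≈ 301.08*I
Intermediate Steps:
b(y, L) = (-152 + L)*(73 + y) (b(y, L) = (73 + y)*(-152 + L) = (-152 + L)*(73 + y))
√(U(-186) + b(184, -200)) = √(-186 + (-11096 - 152*184 + 73*(-200) - 200*184)) = √(-186 + (-11096 - 27968 - 14600 - 36800)) = √(-186 - 90464) = √(-90650) = 35*I*√74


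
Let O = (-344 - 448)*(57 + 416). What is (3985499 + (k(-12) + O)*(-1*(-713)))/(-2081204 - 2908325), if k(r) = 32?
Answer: 263092893/4989529 ≈ 52.729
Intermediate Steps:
O = -374616 (O = -792*473 = -374616)
(3985499 + (k(-12) + O)*(-1*(-713)))/(-2081204 - 2908325) = (3985499 + (32 - 374616)*(-1*(-713)))/(-2081204 - 2908325) = (3985499 - 374584*713)/(-4989529) = (3985499 - 267078392)*(-1/4989529) = -263092893*(-1/4989529) = 263092893/4989529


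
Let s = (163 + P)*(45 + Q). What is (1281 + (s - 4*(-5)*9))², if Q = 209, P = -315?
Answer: 1379899609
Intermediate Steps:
s = -38608 (s = (163 - 315)*(45 + 209) = -152*254 = -38608)
(1281 + (s - 4*(-5)*9))² = (1281 + (-38608 - 4*(-5)*9))² = (1281 + (-38608 + 20*9))² = (1281 + (-38608 + 180))² = (1281 - 38428)² = (-37147)² = 1379899609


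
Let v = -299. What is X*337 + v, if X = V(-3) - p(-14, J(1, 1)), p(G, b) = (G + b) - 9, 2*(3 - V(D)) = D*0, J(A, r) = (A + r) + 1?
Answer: 7452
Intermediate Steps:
J(A, r) = 1 + A + r
V(D) = 3 (V(D) = 3 - D*0/2 = 3 - 1/2*0 = 3 + 0 = 3)
p(G, b) = -9 + G + b
X = 23 (X = 3 - (-9 - 14 + (1 + 1 + 1)) = 3 - (-9 - 14 + 3) = 3 - 1*(-20) = 3 + 20 = 23)
X*337 + v = 23*337 - 299 = 7751 - 299 = 7452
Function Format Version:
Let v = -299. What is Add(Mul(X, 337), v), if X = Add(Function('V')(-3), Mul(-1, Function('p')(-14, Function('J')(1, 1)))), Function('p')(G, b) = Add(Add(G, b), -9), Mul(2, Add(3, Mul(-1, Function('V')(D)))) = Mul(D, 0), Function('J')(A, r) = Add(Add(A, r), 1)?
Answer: 7452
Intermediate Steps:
Function('J')(A, r) = Add(1, A, r)
Function('V')(D) = 3 (Function('V')(D) = Add(3, Mul(Rational(-1, 2), Mul(D, 0))) = Add(3, Mul(Rational(-1, 2), 0)) = Add(3, 0) = 3)
Function('p')(G, b) = Add(-9, G, b)
X = 23 (X = Add(3, Mul(-1, Add(-9, -14, Add(1, 1, 1)))) = Add(3, Mul(-1, Add(-9, -14, 3))) = Add(3, Mul(-1, -20)) = Add(3, 20) = 23)
Add(Mul(X, 337), v) = Add(Mul(23, 337), -299) = Add(7751, -299) = 7452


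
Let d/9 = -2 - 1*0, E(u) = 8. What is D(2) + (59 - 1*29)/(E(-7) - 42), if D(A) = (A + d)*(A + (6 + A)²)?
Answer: -17967/17 ≈ -1056.9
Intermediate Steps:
d = -18 (d = 9*(-2 - 1*0) = 9*(-2 + 0) = 9*(-2) = -18)
D(A) = (-18 + A)*(A + (6 + A)²) (D(A) = (A - 18)*(A + (6 + A)²) = (-18 + A)*(A + (6 + A)²))
D(2) + (59 - 1*29)/(E(-7) - 42) = (-648 + 2³ - 198*2 - 5*2²) + (59 - 1*29)/(8 - 42) = (-648 + 8 - 396 - 5*4) + (59 - 29)/(-34) = (-648 + 8 - 396 - 20) - 1/34*30 = -1056 - 15/17 = -17967/17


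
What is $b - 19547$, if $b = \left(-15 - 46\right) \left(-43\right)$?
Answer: $-16924$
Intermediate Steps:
$b = 2623$ ($b = \left(-61\right) \left(-43\right) = 2623$)
$b - 19547 = 2623 - 19547 = -16924$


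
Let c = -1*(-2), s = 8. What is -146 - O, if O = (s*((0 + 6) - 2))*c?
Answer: -210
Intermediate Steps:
c = 2
O = 64 (O = (8*((0 + 6) - 2))*2 = (8*(6 - 2))*2 = (8*4)*2 = 32*2 = 64)
-146 - O = -146 - 1*64 = -146 - 64 = -210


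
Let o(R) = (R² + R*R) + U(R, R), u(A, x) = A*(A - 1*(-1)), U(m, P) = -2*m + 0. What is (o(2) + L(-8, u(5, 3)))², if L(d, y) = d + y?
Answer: 676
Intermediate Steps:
U(m, P) = -2*m
u(A, x) = A*(1 + A) (u(A, x) = A*(A + 1) = A*(1 + A))
o(R) = -2*R + 2*R² (o(R) = (R² + R*R) - 2*R = (R² + R²) - 2*R = 2*R² - 2*R = -2*R + 2*R²)
(o(2) + L(-8, u(5, 3)))² = (2*2*(-1 + 2) + (-8 + 5*(1 + 5)))² = (2*2*1 + (-8 + 5*6))² = (4 + (-8 + 30))² = (4 + 22)² = 26² = 676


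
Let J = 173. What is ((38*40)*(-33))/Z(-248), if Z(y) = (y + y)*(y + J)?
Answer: -209/155 ≈ -1.3484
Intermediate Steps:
Z(y) = 2*y*(173 + y) (Z(y) = (y + y)*(y + 173) = (2*y)*(173 + y) = 2*y*(173 + y))
((38*40)*(-33))/Z(-248) = ((38*40)*(-33))/((2*(-248)*(173 - 248))) = (1520*(-33))/((2*(-248)*(-75))) = -50160/37200 = -50160*1/37200 = -209/155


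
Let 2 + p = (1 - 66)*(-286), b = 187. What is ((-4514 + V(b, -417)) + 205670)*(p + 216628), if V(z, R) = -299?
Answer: 47244780112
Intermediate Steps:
p = 18588 (p = -2 + (1 - 66)*(-286) = -2 - 65*(-286) = -2 + 18590 = 18588)
((-4514 + V(b, -417)) + 205670)*(p + 216628) = ((-4514 - 299) + 205670)*(18588 + 216628) = (-4813 + 205670)*235216 = 200857*235216 = 47244780112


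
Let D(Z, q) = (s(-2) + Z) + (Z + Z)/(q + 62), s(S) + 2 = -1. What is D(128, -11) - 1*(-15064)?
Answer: 774895/51 ≈ 15194.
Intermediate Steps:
s(S) = -3 (s(S) = -2 - 1 = -3)
D(Z, q) = -3 + Z + 2*Z/(62 + q) (D(Z, q) = (-3 + Z) + (Z + Z)/(q + 62) = (-3 + Z) + (2*Z)/(62 + q) = (-3 + Z) + 2*Z/(62 + q) = -3 + Z + 2*Z/(62 + q))
D(128, -11) - 1*(-15064) = (-186 - 3*(-11) + 64*128 + 128*(-11))/(62 - 11) - 1*(-15064) = (-186 + 33 + 8192 - 1408)/51 + 15064 = (1/51)*6631 + 15064 = 6631/51 + 15064 = 774895/51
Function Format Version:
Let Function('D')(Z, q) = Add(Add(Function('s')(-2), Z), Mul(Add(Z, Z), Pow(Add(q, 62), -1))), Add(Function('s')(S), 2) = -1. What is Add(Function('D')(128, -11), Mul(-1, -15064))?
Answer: Rational(774895, 51) ≈ 15194.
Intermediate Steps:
Function('s')(S) = -3 (Function('s')(S) = Add(-2, -1) = -3)
Function('D')(Z, q) = Add(-3, Z, Mul(2, Z, Pow(Add(62, q), -1))) (Function('D')(Z, q) = Add(Add(-3, Z), Mul(Add(Z, Z), Pow(Add(q, 62), -1))) = Add(Add(-3, Z), Mul(Mul(2, Z), Pow(Add(62, q), -1))) = Add(Add(-3, Z), Mul(2, Z, Pow(Add(62, q), -1))) = Add(-3, Z, Mul(2, Z, Pow(Add(62, q), -1))))
Add(Function('D')(128, -11), Mul(-1, -15064)) = Add(Mul(Pow(Add(62, -11), -1), Add(-186, Mul(-3, -11), Mul(64, 128), Mul(128, -11))), Mul(-1, -15064)) = Add(Mul(Pow(51, -1), Add(-186, 33, 8192, -1408)), 15064) = Add(Mul(Rational(1, 51), 6631), 15064) = Add(Rational(6631, 51), 15064) = Rational(774895, 51)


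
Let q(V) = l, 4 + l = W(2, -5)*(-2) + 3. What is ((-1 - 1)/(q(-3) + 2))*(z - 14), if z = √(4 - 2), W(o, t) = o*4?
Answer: -28/15 + 2*√2/15 ≈ -1.6781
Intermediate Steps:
W(o, t) = 4*o
l = -17 (l = -4 + ((4*2)*(-2) + 3) = -4 + (8*(-2) + 3) = -4 + (-16 + 3) = -4 - 13 = -17)
q(V) = -17
z = √2 ≈ 1.4142
((-1 - 1)/(q(-3) + 2))*(z - 14) = ((-1 - 1)/(-17 + 2))*(√2 - 14) = (-2/(-15))*(-14 + √2) = (-2*(-1/15))*(-14 + √2) = 2*(-14 + √2)/15 = -28/15 + 2*√2/15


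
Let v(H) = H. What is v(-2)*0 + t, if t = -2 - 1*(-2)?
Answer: 0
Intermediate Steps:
t = 0 (t = -2 + 2 = 0)
v(-2)*0 + t = -2*0 + 0 = 0 + 0 = 0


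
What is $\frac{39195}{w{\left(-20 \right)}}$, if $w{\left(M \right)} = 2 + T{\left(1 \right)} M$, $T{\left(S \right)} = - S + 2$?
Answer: $- \frac{4355}{2} \approx -2177.5$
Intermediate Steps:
$T{\left(S \right)} = 2 - S$
$w{\left(M \right)} = 2 + M$ ($w{\left(M \right)} = 2 + \left(2 - 1\right) M = 2 + 1 M = 2 + M$)
$\frac{39195}{w{\left(-20 \right)}} = \frac{39195}{2 - 20} = \frac{39195}{-18} = 39195 \left(- \frac{1}{18}\right) = - \frac{4355}{2}$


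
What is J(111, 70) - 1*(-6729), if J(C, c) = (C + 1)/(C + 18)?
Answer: 868153/129 ≈ 6729.9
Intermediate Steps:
J(C, c) = (1 + C)/(18 + C)
J(111, 70) - 1*(-6729) = (1 + 111)/(18 + 111) - 1*(-6729) = 112/129 + 6729 = 868153/129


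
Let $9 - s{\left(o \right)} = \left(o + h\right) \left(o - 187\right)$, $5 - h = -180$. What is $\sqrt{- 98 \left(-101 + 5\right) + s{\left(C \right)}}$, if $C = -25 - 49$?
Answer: $2 \sqrt{9597} \approx 195.93$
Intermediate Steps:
$h = 185$ ($h = 5 - -180 = 5 + 180 = 185$)
$C = -74$ ($C = -25 - 49 = -74$)
$s{\left(o \right)} = 9 - \left(-187 + o\right) \left(185 + o\right)$ ($s{\left(o \right)} = 9 - \left(o + 185\right) \left(o - 187\right) = 9 - \left(185 + o\right) \left(-187 + o\right) = 9 - \left(-187 + o\right) \left(185 + o\right)$)
$\sqrt{- 98 \left(-101 + 5\right) + s{\left(C \right)}} = \sqrt{- 98 \left(-101 + 5\right) + \left(34604 - \left(-74\right)^{2} + 2 \left(-74\right)\right)} = \sqrt{\left(-98\right) \left(-96\right) - -28980} = \sqrt{9408 - -28980} = \sqrt{9408 + 28980} = \sqrt{38388} = 2 \sqrt{9597}$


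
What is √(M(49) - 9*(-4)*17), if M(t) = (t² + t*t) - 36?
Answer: √5378 ≈ 73.335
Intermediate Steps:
M(t) = -36 + 2*t² (M(t) = (t² + t²) - 36 = 2*t² - 36 = -36 + 2*t²)
√(M(49) - 9*(-4)*17) = √((-36 + 2*49²) - 9*(-4)*17) = √((-36 + 2*2401) + 36*17) = √((-36 + 4802) + 612) = √(4766 + 612) = √5378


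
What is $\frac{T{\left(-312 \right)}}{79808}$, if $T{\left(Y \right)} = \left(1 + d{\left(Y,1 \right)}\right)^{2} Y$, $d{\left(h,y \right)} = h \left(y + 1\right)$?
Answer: $- \frac{15137031}{9976} \approx -1517.3$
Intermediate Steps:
$d{\left(h,y \right)} = h \left(1 + y\right)$
$T{\left(Y \right)} = Y \left(1 + 2 Y\right)^{2}$ ($T{\left(Y \right)} = \left(1 + Y \left(1 + 1\right)\right)^{2} Y = \left(1 + Y 2\right)^{2} Y = \left(1 + 2 Y\right)^{2} Y = Y \left(1 + 2 Y\right)^{2}$)
$\frac{T{\left(-312 \right)}}{79808} = \frac{\left(-312\right) \left(1 + 2 \left(-312\right)\right)^{2}}{79808} = - 312 \left(1 - 624\right)^{2} \cdot \frac{1}{79808} = - 312 \left(-623\right)^{2} \cdot \frac{1}{79808} = \left(-312\right) 388129 \cdot \frac{1}{79808} = \left(-121096248\right) \frac{1}{79808} = - \frac{15137031}{9976}$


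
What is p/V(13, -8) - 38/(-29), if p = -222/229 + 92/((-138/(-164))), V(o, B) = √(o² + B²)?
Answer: 38/29 + 74446*√233/160071 ≈ 8.4095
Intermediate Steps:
V(o, B) = √(B² + o²)
p = 74446/687 (p = -222*1/229 + 92/((-138*(-1/164))) = -222/229 + 92/(69/82) = -222/229 + 92*(82/69) = -222/229 + 328/3 = 74446/687 ≈ 108.36)
p/V(13, -8) - 38/(-29) = 74446/(687*(√((-8)² + 13²))) - 38/(-29) = 74446/(687*(√(64 + 169))) - 38*(-1/29) = 74446/(687*(√233)) + 38/29 = 74446*(√233/233)/687 + 38/29 = 74446*√233/160071 + 38/29 = 38/29 + 74446*√233/160071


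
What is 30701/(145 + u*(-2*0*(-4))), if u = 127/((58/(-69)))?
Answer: 30701/145 ≈ 211.73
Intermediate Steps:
u = -8763/58 (u = 127/((58*(-1/69))) = 127/(-58/69) = 127*(-69/58) = -8763/58 ≈ -151.09)
30701/(145 + u*(-2*0*(-4))) = 30701/(145 - 8763*(-2*0)*(-4)/58) = 30701/(145 - 0*(-4)) = 30701/(145 - 8763/58*0) = 30701/(145 + 0) = 30701/145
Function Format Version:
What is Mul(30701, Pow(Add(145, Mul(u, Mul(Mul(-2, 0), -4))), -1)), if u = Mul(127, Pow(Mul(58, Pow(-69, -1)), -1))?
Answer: Rational(30701, 145) ≈ 211.73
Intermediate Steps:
u = Rational(-8763, 58) (u = Mul(127, Pow(Mul(58, Rational(-1, 69)), -1)) = Mul(127, Pow(Rational(-58, 69), -1)) = Mul(127, Rational(-69, 58)) = Rational(-8763, 58) ≈ -151.09)
Mul(30701, Pow(Add(145, Mul(u, Mul(Mul(-2, 0), -4))), -1)) = Mul(30701, Pow(Add(145, Mul(Rational(-8763, 58), Mul(Mul(-2, 0), -4))), -1)) = Mul(30701, Pow(Add(145, Mul(Rational(-8763, 58), Mul(0, -4))), -1)) = Mul(30701, Pow(Add(145, Mul(Rational(-8763, 58), 0)), -1)) = Mul(30701, Pow(Add(145, 0), -1)) = Mul(30701, Pow(145, -1)) = Mul(30701, Rational(1, 145)) = Rational(30701, 145)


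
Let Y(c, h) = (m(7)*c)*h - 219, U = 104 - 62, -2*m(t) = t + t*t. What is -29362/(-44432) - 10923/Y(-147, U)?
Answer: 764017775/1278553016 ≈ 0.59756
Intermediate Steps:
m(t) = -t/2 - t²/2 (m(t) = -(t + t*t)/2 = -(t + t²)/2 = -t/2 - t²/2)
U = 42
Y(c, h) = -219 - 28*c*h (Y(c, h) = ((-½*7*(1 + 7))*c)*h - 219 = ((-½*7*8)*c)*h - 219 = (-28*c)*h - 219 = -28*c*h - 219 = -219 - 28*c*h)
-29362/(-44432) - 10923/Y(-147, U) = -29362/(-44432) - 10923/(-219 - 28*(-147)*42) = -29362*(-1/44432) - 10923/(-219 + 172872) = 14681/22216 - 10923/172653 = 14681/22216 - 10923*1/172653 = 14681/22216 - 3641/57551 = 764017775/1278553016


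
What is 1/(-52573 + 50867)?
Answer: -1/1706 ≈ -0.00058617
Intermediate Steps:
1/(-52573 + 50867) = 1/(-1706) = -1/1706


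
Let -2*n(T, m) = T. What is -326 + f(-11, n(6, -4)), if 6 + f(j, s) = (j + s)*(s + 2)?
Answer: -318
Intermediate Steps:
n(T, m) = -T/2
f(j, s) = -6 + (2 + s)*(j + s) (f(j, s) = -6 + (j + s)*(s + 2) = -6 + (j + s)*(2 + s) = -6 + (2 + s)*(j + s))
-326 + f(-11, n(6, -4)) = -326 + (-6 + (-½*6)² + 2*(-11) + 2*(-½*6) - (-11)*6/2) = -326 + (-6 + (-3)² - 22 + 2*(-3) - 11*(-3)) = -326 + (-6 + 9 - 22 - 6 + 33) = -326 + 8 = -318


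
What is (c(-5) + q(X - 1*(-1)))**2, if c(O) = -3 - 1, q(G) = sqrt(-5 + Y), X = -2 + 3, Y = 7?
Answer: (4 - sqrt(2))**2 ≈ 6.6863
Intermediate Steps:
X = 1
q(G) = sqrt(2) (q(G) = sqrt(-5 + 7) = sqrt(2))
c(O) = -4
(c(-5) + q(X - 1*(-1)))**2 = (-4 + sqrt(2))**2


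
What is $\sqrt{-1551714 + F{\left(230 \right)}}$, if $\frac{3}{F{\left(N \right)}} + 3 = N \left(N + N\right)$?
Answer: $\frac{3 i \sqrt{1929815876062315}}{105797} \approx 1245.7 i$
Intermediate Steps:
$F{\left(N \right)} = \frac{3}{-3 + 2 N^{2}}$ ($F{\left(N \right)} = \frac{3}{-3 + N \left(N + N\right)} = \frac{3}{-3 + N 2 N} = \frac{3}{-3 + 2 N^{2}}$)
$\sqrt{-1551714 + F{\left(230 \right)}} = \sqrt{-1551714 + \frac{3}{-3 + 2 \cdot 230^{2}}} = \sqrt{-1551714 + \frac{3}{-3 + 2 \cdot 52900}} = \sqrt{-1551714 + \frac{3}{-3 + 105800}} = \sqrt{-1551714 + \frac{3}{105797}} = \sqrt{- \frac{164166686055}{105797}} = \frac{3 i \sqrt{1929815876062315}}{105797}$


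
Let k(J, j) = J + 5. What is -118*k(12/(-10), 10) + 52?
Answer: -1982/5 ≈ -396.40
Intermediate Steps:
k(J, j) = 5 + J
-118*k(12/(-10), 10) + 52 = -118*(5 + 12/(-10)) + 52 = -118*(5 + 12*(-⅒)) + 52 = -118*(5 - 6/5) + 52 = -118*19/5 + 52 = -2242/5 + 52 = -1982/5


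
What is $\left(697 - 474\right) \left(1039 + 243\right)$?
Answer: $285886$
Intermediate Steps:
$\left(697 - 474\right) \left(1039 + 243\right) = 223 \cdot 1282 = 285886$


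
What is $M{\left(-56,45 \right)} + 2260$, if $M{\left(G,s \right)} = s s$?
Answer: $4285$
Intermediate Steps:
$M{\left(G,s \right)} = s^{2}$
$M{\left(-56,45 \right)} + 2260 = 45^{2} + 2260 = 2025 + 2260 = 4285$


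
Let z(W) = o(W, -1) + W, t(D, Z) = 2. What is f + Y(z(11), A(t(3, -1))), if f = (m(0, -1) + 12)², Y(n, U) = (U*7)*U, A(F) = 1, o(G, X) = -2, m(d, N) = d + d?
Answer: 151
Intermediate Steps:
m(d, N) = 2*d
z(W) = -2 + W
Y(n, U) = 7*U² (Y(n, U) = (7*U)*U = 7*U²)
f = 144 (f = (2*0 + 12)² = (0 + 12)² = 12² = 144)
f + Y(z(11), A(t(3, -1))) = 144 + 7*1² = 144 + 7*1 = 144 + 7 = 151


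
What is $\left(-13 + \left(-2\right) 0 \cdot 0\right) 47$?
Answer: $-611$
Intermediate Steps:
$\left(-13 + \left(-2\right) 0 \cdot 0\right) 47 = \left(-13 + 0 \cdot 0\right) 47 = \left(-13 + 0\right) 47 = \left(-13\right) 47 = -611$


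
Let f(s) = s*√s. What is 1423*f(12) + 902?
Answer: 902 + 34152*√3 ≈ 60055.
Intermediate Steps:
f(s) = s^(3/2)
1423*f(12) + 902 = 1423*12^(3/2) + 902 = 1423*(24*√3) + 902 = 34152*√3 + 902 = 902 + 34152*√3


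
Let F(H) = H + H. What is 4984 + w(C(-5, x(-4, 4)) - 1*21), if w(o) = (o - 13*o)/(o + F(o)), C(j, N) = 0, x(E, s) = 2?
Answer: 4980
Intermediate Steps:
F(H) = 2*H
w(o) = -4 (w(o) = (o - 13*o)/(o + 2*o) = (-12*o)/((3*o)) = (-12*o)*(1/(3*o)) = -4)
4984 + w(C(-5, x(-4, 4)) - 1*21) = 4984 - 4 = 4980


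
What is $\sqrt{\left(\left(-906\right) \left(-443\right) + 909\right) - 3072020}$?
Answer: $i \sqrt{2669753} \approx 1633.9 i$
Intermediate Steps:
$\sqrt{\left(\left(-906\right) \left(-443\right) + 909\right) - 3072020} = \sqrt{\left(401358 + 909\right) - 3072020} = \sqrt{402267 - 3072020} = \sqrt{-2669753} = i \sqrt{2669753}$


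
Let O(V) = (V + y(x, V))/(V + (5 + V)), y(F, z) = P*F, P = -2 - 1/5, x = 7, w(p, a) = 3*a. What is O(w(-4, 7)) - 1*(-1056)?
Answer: 248188/235 ≈ 1056.1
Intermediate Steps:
P = -11/5 (P = -2 - 1*⅕ = -2 - ⅕ = -11/5 ≈ -2.2000)
y(F, z) = -11*F/5
O(V) = (-77/5 + V)/(5 + 2*V) (O(V) = (V - 11/5*7)/(V + (5 + V)) = (V - 77/5)/(5 + 2*V) = (-77/5 + V)/(5 + 2*V))
O(w(-4, 7)) - 1*(-1056) = (-77 + 5*(3*7))/(5*(5 + 2*(3*7))) - 1*(-1056) = (-77 + 5*21)/(5*(5 + 2*21)) + 1056 = (-77 + 105)/(5*(5 + 42)) + 1056 = (⅕)*28/47 + 1056 = (⅕)*(1/47)*28 + 1056 = 28/235 + 1056 = 248188/235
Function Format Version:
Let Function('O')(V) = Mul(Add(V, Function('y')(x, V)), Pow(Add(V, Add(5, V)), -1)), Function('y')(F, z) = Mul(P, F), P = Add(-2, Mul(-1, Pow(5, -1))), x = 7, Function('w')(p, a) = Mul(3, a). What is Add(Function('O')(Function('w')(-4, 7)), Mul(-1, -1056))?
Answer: Rational(248188, 235) ≈ 1056.1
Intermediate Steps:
P = Rational(-11, 5) (P = Add(-2, Mul(-1, Rational(1, 5))) = Add(-2, Rational(-1, 5)) = Rational(-11, 5) ≈ -2.2000)
Function('y')(F, z) = Mul(Rational(-11, 5), F)
Function('O')(V) = Mul(Pow(Add(5, Mul(2, V)), -1), Add(Rational(-77, 5), V)) (Function('O')(V) = Mul(Add(V, Mul(Rational(-11, 5), 7)), Pow(Add(V, Add(5, V)), -1)) = Mul(Add(V, Rational(-77, 5)), Pow(Add(5, Mul(2, V)), -1)) = Mul(Add(Rational(-77, 5), V), Pow(Add(5, Mul(2, V)), -1)) = Mul(Pow(Add(5, Mul(2, V)), -1), Add(Rational(-77, 5), V)))
Add(Function('O')(Function('w')(-4, 7)), Mul(-1, -1056)) = Add(Mul(Rational(1, 5), Pow(Add(5, Mul(2, Mul(3, 7))), -1), Add(-77, Mul(5, Mul(3, 7)))), Mul(-1, -1056)) = Add(Mul(Rational(1, 5), Pow(Add(5, Mul(2, 21)), -1), Add(-77, Mul(5, 21))), 1056) = Add(Mul(Rational(1, 5), Pow(Add(5, 42), -1), Add(-77, 105)), 1056) = Add(Mul(Rational(1, 5), Pow(47, -1), 28), 1056) = Add(Mul(Rational(1, 5), Rational(1, 47), 28), 1056) = Add(Rational(28, 235), 1056) = Rational(248188, 235)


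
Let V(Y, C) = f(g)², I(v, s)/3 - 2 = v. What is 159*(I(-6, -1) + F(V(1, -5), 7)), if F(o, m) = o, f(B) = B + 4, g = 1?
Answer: 2067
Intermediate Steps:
f(B) = 4 + B
I(v, s) = 6 + 3*v
V(Y, C) = 25 (V(Y, C) = (4 + 1)² = 5² = 25)
159*(I(-6, -1) + F(V(1, -5), 7)) = 159*((6 + 3*(-6)) + 25) = 159*((6 - 18) + 25) = 159*(-12 + 25) = 159*13 = 2067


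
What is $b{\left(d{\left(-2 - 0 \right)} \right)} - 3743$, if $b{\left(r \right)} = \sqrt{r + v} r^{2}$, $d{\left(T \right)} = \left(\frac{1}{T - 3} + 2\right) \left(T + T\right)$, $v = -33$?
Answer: $-3743 + \frac{1296 i \sqrt{1005}}{125} \approx -3743.0 + 328.68 i$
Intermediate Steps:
$d{\left(T \right)} = 2 T \left(2 + \frac{1}{-3 + T}\right)$ ($d{\left(T \right)} = \left(\frac{1}{-3 + T} + 2\right) 2 T = \left(2 + \frac{1}{-3 + T}\right) 2 T = 2 T \left(2 + \frac{1}{-3 + T}\right)$)
$b{\left(r \right)} = r^{2} \sqrt{-33 + r}$ ($b{\left(r \right)} = \sqrt{r - 33} r^{2} = \sqrt{-33 + r} r^{2} = r^{2} \sqrt{-33 + r}$)
$b{\left(d{\left(-2 - 0 \right)} \right)} - 3743 = \left(\frac{2 \left(-2 - 0\right) \left(-5 + 2 \left(-2 - 0\right)\right)}{-3 - 2}\right)^{2} \sqrt{-33 + \frac{2 \left(-2 - 0\right) \left(-5 + 2 \left(-2 - 0\right)\right)}{-3 - 2}} - 3743 = \left(\frac{2 \left(-2 + 0\right) \left(-5 + 2 \left(-2 + 0\right)\right)}{-3 + \left(-2 + 0\right)}\right)^{2} \sqrt{-33 + \frac{2 \left(-2 + 0\right) \left(-5 + 2 \left(-2 + 0\right)\right)}{-3 + \left(-2 + 0\right)}} - 3743 = \left(2 \left(-2\right) \frac{1}{-3 - 2} \left(-5 + 2 \left(-2\right)\right)\right)^{2} \sqrt{-33 + 2 \left(-2\right) \frac{1}{-3 - 2} \left(-5 + 2 \left(-2\right)\right)} - 3743 = \left(2 \left(-2\right) \frac{1}{-5} \left(-5 - 4\right)\right)^{2} \sqrt{-33 + 2 \left(-2\right) \frac{1}{-5} \left(-5 - 4\right)} - 3743 = \left(2 \left(-2\right) \left(- \frac{1}{5}\right) \left(-9\right)\right)^{2} \sqrt{-33 + 2 \left(-2\right) \left(- \frac{1}{5}\right) \left(-9\right)} - 3743 = \left(- \frac{36}{5}\right)^{2} \sqrt{-33 - \frac{36}{5}} - 3743 = \frac{1296 \sqrt{- \frac{201}{5}}}{25} - 3743 = \frac{1296 \frac{i \sqrt{1005}}{5}}{25} - 3743 = \frac{1296 i \sqrt{1005}}{125} - 3743 = -3743 + \frac{1296 i \sqrt{1005}}{125}$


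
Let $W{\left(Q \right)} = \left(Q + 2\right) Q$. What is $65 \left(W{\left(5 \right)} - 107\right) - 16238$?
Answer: $-20918$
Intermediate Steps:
$W{\left(Q \right)} = Q \left(2 + Q\right)$ ($W{\left(Q \right)} = \left(2 + Q\right) Q = Q \left(2 + Q\right)$)
$65 \left(W{\left(5 \right)} - 107\right) - 16238 = 65 \left(5 \left(2 + 5\right) - 107\right) - 16238 = 65 \left(5 \cdot 7 - 107\right) - 16238 = 65 \left(35 - 107\right) - 16238 = 65 \left(-72\right) - 16238 = -4680 - 16238 = -20918$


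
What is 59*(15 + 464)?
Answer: 28261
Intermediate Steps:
59*(15 + 464) = 59*479 = 28261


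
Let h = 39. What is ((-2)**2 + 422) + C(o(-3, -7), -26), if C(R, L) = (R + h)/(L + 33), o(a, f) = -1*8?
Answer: 3013/7 ≈ 430.43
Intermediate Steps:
o(a, f) = -8
C(R, L) = (39 + R)/(33 + L) (C(R, L) = (R + 39)/(L + 33) = (39 + R)/(33 + L))
((-2)**2 + 422) + C(o(-3, -7), -26) = ((-2)**2 + 422) + (39 - 8)/(33 - 26) = (4 + 422) + 31/7 = 426 + (1/7)*31 = 426 + 31/7 = 3013/7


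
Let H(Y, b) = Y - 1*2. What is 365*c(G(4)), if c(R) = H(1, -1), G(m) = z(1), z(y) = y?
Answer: -365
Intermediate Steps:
H(Y, b) = -2 + Y (H(Y, b) = Y - 2 = -2 + Y)
G(m) = 1
c(R) = -1 (c(R) = -2 + 1 = -1)
365*c(G(4)) = 365*(-1) = -365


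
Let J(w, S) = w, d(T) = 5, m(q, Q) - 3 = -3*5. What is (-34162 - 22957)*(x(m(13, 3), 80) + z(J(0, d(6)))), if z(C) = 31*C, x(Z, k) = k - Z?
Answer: -5254948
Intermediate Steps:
m(q, Q) = -12 (m(q, Q) = 3 - 3*5 = 3 - 15 = -12)
(-34162 - 22957)*(x(m(13, 3), 80) + z(J(0, d(6)))) = (-34162 - 22957)*((80 - 1*(-12)) + 31*0) = -57119*((80 + 12) + 0) = -57119*(92 + 0) = -57119*92 = -5254948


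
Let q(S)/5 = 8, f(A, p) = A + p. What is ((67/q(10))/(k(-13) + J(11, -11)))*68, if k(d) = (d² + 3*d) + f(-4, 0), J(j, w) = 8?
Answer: 17/20 ≈ 0.85000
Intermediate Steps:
k(d) = -4 + d² + 3*d (k(d) = (d² + 3*d) + (-4 + 0) = (d² + 3*d) - 4 = -4 + d² + 3*d)
q(S) = 40 (q(S) = 5*8 = 40)
((67/q(10))/(k(-13) + J(11, -11)))*68 = ((67/40)/((-4 + (-13)² + 3*(-13)) + 8))*68 = ((67*(1/40))/((-4 + 169 - 39) + 8))*68 = (67/(40*(126 + 8)))*68 = ((67/40)/134)*68 = ((67/40)*(1/134))*68 = (1/80)*68 = 17/20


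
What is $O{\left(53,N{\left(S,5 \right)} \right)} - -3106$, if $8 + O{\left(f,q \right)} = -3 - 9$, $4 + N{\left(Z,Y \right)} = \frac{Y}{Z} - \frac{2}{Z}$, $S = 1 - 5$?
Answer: $3086$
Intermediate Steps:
$S = -4$ ($S = 1 - 5 = -4$)
$N{\left(Z,Y \right)} = -4 - \frac{2}{Z} + \frac{Y}{Z}$ ($N{\left(Z,Y \right)} = -4 + \left(\frac{Y}{Z} - \frac{2}{Z}\right) = -4 + \left(- \frac{2}{Z} + \frac{Y}{Z}\right) = -4 - \frac{2}{Z} + \frac{Y}{Z}$)
$O{\left(f,q \right)} = -20$ ($O{\left(f,q \right)} = -8 - 12 = -20$)
$O{\left(53,N{\left(S,5 \right)} \right)} - -3106 = -20 - -3106 = -20 + 3106 = 3086$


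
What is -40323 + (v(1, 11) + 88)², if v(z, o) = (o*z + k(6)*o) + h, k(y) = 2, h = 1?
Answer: -25439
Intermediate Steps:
v(z, o) = 1 + 2*o + o*z (v(z, o) = (o*z + 2*o) + 1 = (2*o + o*z) + 1 = 1 + 2*o + o*z)
-40323 + (v(1, 11) + 88)² = -40323 + ((1 + 2*11 + 11*1) + 88)² = -40323 + ((1 + 22 + 11) + 88)² = -40323 + (34 + 88)² = -40323 + 122² = -40323 + 14884 = -25439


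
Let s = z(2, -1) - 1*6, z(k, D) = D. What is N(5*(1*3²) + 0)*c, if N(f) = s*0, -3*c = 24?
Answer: 0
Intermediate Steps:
c = -8 (c = -⅓*24 = -8)
s = -7 (s = -1 - 1*6 = -1 - 6 = -7)
N(f) = 0 (N(f) = -7*0 = 0)
N(5*(1*3²) + 0)*c = 0*(-8) = 0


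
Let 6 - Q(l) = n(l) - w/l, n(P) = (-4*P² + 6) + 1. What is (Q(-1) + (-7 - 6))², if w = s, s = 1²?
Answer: 121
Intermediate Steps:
s = 1
w = 1
n(P) = 7 - 4*P² (n(P) = (6 - 4*P²) + 1 = 7 - 4*P²)
Q(l) = -1 + 1/l + 4*l² (Q(l) = 6 - ((7 - 4*l²) - 1/l) = 6 - (7 - 1/l - 4*l²) = 6 + (-7 + 1/l + 4*l²) = -1 + 1/l + 4*l²)
(Q(-1) + (-7 - 6))² = ((1 - 1*(-1) + 4*(-1)³)/(-1) + (-7 - 6))² = (-(1 + 1 + 4*(-1)) - 13)² = (-(1 + 1 - 4) - 13)² = (-1*(-2) - 13)² = (2 - 13)² = (-11)² = 121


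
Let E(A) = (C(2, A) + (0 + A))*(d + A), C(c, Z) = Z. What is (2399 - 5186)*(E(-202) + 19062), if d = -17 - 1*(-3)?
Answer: -296330562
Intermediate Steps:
d = -14 (d = -17 + 3 = -14)
E(A) = 2*A*(-14 + A) (E(A) = (A + (0 + A))*(-14 + A) = (A + A)*(-14 + A) = (2*A)*(-14 + A) = 2*A*(-14 + A))
(2399 - 5186)*(E(-202) + 19062) = (2399 - 5186)*(2*(-202)*(-14 - 202) + 19062) = -2787*(2*(-202)*(-216) + 19062) = -2787*(87264 + 19062) = -2787*106326 = -296330562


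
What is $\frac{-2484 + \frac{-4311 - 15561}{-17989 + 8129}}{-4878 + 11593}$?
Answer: $- \frac{6118092}{16552475} \approx -0.36962$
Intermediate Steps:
$\frac{-2484 + \frac{-4311 - 15561}{-17989 + 8129}}{-4878 + 11593} = \frac{-2484 - \frac{19872}{-9860}}{6715} = \left(-2484 - - \frac{4968}{2465}\right) \frac{1}{6715} = \left(-2484 + \frac{4968}{2465}\right) \frac{1}{6715} = \left(- \frac{6118092}{2465}\right) \frac{1}{6715} = - \frac{6118092}{16552475}$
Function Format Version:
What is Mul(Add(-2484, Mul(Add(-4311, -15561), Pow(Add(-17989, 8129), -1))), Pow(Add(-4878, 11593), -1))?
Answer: Rational(-6118092, 16552475) ≈ -0.36962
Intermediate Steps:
Mul(Add(-2484, Mul(Add(-4311, -15561), Pow(Add(-17989, 8129), -1))), Pow(Add(-4878, 11593), -1)) = Mul(Add(-2484, Mul(-19872, Pow(-9860, -1))), Pow(6715, -1)) = Mul(Add(-2484, Mul(-19872, Rational(-1, 9860))), Rational(1, 6715)) = Mul(Add(-2484, Rational(4968, 2465)), Rational(1, 6715)) = Mul(Rational(-6118092, 2465), Rational(1, 6715)) = Rational(-6118092, 16552475)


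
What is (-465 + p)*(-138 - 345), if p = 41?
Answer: 204792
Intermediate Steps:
(-465 + p)*(-138 - 345) = (-465 + 41)*(-138 - 345) = -424*(-483) = 204792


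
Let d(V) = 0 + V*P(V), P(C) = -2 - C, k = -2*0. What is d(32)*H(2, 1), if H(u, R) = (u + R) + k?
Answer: -3264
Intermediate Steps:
k = 0
H(u, R) = R + u (H(u, R) = (u + R) + 0 = (R + u) + 0 = R + u)
d(V) = V*(-2 - V) (d(V) = 0 + V*(-2 - V) = V*(-2 - V))
d(32)*H(2, 1) = (-1*32*(2 + 32))*(1 + 2) = -1*32*34*3 = -1088*3 = -3264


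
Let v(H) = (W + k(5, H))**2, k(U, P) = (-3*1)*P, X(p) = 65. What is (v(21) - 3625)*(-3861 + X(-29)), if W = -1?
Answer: -1787916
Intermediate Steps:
k(U, P) = -3*P
v(H) = (-1 - 3*H)**2
(v(21) - 3625)*(-3861 + X(-29)) = ((1 + 3*21)**2 - 3625)*(-3861 + 65) = ((1 + 63)**2 - 3625)*(-3796) = (64**2 - 3625)*(-3796) = (4096 - 3625)*(-3796) = 471*(-3796) = -1787916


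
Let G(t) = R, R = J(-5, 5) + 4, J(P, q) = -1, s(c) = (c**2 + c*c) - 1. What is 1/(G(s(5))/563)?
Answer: 563/3 ≈ 187.67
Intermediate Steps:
s(c) = -1 + 2*c**2 (s(c) = (c**2 + c**2) - 1 = 2*c**2 - 1 = -1 + 2*c**2)
R = 3 (R = -1 + 4 = 3)
G(t) = 3
1/(G(s(5))/563) = 1/(3/563) = 563/3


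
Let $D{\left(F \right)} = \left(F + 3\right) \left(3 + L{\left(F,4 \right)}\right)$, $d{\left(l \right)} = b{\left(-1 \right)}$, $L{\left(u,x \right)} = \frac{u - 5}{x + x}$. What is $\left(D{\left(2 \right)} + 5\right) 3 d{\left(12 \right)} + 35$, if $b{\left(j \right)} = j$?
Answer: $- \frac{155}{8} \approx -19.375$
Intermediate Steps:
$L{\left(u,x \right)} = \frac{-5 + u}{2 x}$
$d{\left(l \right)} = -1$
$D{\left(F \right)} = \left(3 + F\right) \left(\frac{19}{8} + \frac{F}{8}\right)$ ($D{\left(F \right)} = \left(F + 3\right) \left(3 + \frac{-5 + F}{2 \cdot 4}\right) = \left(3 + F\right) \left(3 + \frac{1}{2} \cdot \frac{1}{4} \left(-5 + F\right)\right) = \left(3 + F\right) \left(3 + \left(- \frac{5}{8} + \frac{F}{8}\right)\right) = \left(3 + F\right) \left(\frac{19}{8} + \frac{F}{8}\right)$)
$\left(D{\left(2 \right)} + 5\right) 3 d{\left(12 \right)} + 35 = \left(\left(\frac{57}{8} + \frac{2^{2}}{8} + \frac{11}{4} \cdot 2\right) + 5\right) 3 \left(-1\right) + 35 = \left(\left(\frac{57}{8} + \frac{1}{8} \cdot 4 + \frac{11}{2}\right) + 5\right) 3 \left(-1\right) + 35 = \left(\left(\frac{57}{8} + \frac{1}{2} + \frac{11}{2}\right) + 5\right) 3 \left(-1\right) + 35 = \left(\frac{105}{8} + 5\right) 3 \left(-1\right) + 35 = \frac{145}{8} \cdot 3 \left(-1\right) + 35 = \frac{435}{8} \left(-1\right) + 35 = - \frac{435}{8} + 35 = - \frac{155}{8}$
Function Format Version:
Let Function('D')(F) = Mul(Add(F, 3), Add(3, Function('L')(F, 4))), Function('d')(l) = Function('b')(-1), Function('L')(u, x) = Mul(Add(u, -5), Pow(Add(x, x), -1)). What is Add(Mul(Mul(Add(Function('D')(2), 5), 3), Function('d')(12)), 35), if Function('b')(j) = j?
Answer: Rational(-155, 8) ≈ -19.375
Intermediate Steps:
Function('L')(u, x) = Mul(Rational(1, 2), Pow(x, -1), Add(-5, u)) (Function('L')(u, x) = Mul(Add(-5, u), Pow(Mul(2, x), -1)) = Mul(Add(-5, u), Mul(Rational(1, 2), Pow(x, -1))) = Mul(Rational(1, 2), Pow(x, -1), Add(-5, u)))
Function('d')(l) = -1
Function('D')(F) = Mul(Add(3, F), Add(Rational(19, 8), Mul(Rational(1, 8), F))) (Function('D')(F) = Mul(Add(F, 3), Add(3, Mul(Rational(1, 2), Pow(4, -1), Add(-5, F)))) = Mul(Add(3, F), Add(3, Mul(Rational(1, 2), Rational(1, 4), Add(-5, F)))) = Mul(Add(3, F), Add(3, Add(Rational(-5, 8), Mul(Rational(1, 8), F)))) = Mul(Add(3, F), Add(Rational(19, 8), Mul(Rational(1, 8), F))))
Add(Mul(Mul(Add(Function('D')(2), 5), 3), Function('d')(12)), 35) = Add(Mul(Mul(Add(Add(Rational(57, 8), Mul(Rational(1, 8), Pow(2, 2)), Mul(Rational(11, 4), 2)), 5), 3), -1), 35) = Add(Mul(Mul(Add(Add(Rational(57, 8), Mul(Rational(1, 8), 4), Rational(11, 2)), 5), 3), -1), 35) = Add(Mul(Mul(Add(Add(Rational(57, 8), Rational(1, 2), Rational(11, 2)), 5), 3), -1), 35) = Add(Mul(Mul(Add(Rational(105, 8), 5), 3), -1), 35) = Add(Mul(Mul(Rational(145, 8), 3), -1), 35) = Add(Mul(Rational(435, 8), -1), 35) = Add(Rational(-435, 8), 35) = Rational(-155, 8)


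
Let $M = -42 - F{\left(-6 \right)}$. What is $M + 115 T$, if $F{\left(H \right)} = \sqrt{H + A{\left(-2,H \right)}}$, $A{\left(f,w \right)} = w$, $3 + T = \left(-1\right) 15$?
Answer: $-2112 - 2 i \sqrt{3} \approx -2112.0 - 3.4641 i$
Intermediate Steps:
$T = -18$ ($T = -3 - 15 = -18$)
$F{\left(H \right)} = \sqrt{2} \sqrt{H}$ ($F{\left(H \right)} = \sqrt{H + H} = \sqrt{2 H} = \sqrt{2} \sqrt{H}$)
$M = -42 - 2 i \sqrt{3}$ ($M = -42 - \sqrt{2} \sqrt{-6} = -42 - \sqrt{2} i \sqrt{6} = -42 - 2 i \sqrt{3} \approx -42.0 - 3.4641 i$)
$M + 115 T = \left(-42 - 2 i \sqrt{3}\right) + 115 \left(-18\right) = \left(-42 - 2 i \sqrt{3}\right) - 2070 = -2112 - 2 i \sqrt{3}$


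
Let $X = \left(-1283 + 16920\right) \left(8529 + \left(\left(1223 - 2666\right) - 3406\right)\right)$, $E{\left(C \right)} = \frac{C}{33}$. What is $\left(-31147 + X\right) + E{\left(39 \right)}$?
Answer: $\frac{632643156}{11} \approx 5.7513 \cdot 10^{7}$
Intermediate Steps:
$E{\left(C \right)} = \frac{C}{33}$ ($E{\left(C \right)} = C \frac{1}{33} = \frac{C}{33}$)
$X = 57544160$ ($X = 15637 \left(8529 - 4849\right) = 15637 \cdot 3680 = 57544160$)
$\left(-31147 + X\right) + E{\left(39 \right)} = \left(-31147 + 57544160\right) + \frac{1}{33} \cdot 39 = 57513013 + \frac{13}{11} = \frac{632643156}{11}$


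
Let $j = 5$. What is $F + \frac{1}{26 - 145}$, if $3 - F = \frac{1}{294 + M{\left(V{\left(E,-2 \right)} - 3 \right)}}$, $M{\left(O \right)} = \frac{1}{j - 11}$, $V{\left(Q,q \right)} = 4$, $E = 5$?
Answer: $\frac{626914}{209797} \approx 2.9882$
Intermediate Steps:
$M{\left(O \right)} = - \frac{1}{6}$ ($M{\left(O \right)} = \frac{1}{5 - 11} = \frac{1}{-6} = - \frac{1}{6}$)
$F = \frac{5283}{1763}$ ($F = 3 - \frac{1}{294 - \frac{1}{6}} = 3 - \frac{1}{\frac{1763}{6}} = 3 - \frac{6}{1763} = \frac{5283}{1763} \approx 2.9966$)
$F + \frac{1}{26 - 145} = \frac{5283}{1763} + \frac{1}{26 - 145} = \frac{5283}{1763} + \frac{1}{-119} = \frac{5283}{1763} - \frac{1}{119} = \frac{626914}{209797}$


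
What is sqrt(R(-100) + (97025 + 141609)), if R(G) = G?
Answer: sqrt(238534) ≈ 488.40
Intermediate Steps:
sqrt(R(-100) + (97025 + 141609)) = sqrt(-100 + (97025 + 141609)) = sqrt(-100 + 238634) = sqrt(238534)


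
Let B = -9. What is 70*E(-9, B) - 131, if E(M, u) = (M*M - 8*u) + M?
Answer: 9949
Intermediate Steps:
E(M, u) = M + M**2 - 8*u (E(M, u) = (M**2 - 8*u) + M = M + M**2 - 8*u)
70*E(-9, B) - 131 = 70*(-9 + (-9)**2 - 8*(-9)) - 131 = 70*(-9 + 81 + 72) - 131 = 70*144 - 131 = 10080 - 131 = 9949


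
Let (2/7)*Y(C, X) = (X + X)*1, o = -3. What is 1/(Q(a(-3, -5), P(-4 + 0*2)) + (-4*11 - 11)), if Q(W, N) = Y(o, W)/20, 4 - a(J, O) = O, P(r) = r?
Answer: -20/1037 ≈ -0.019286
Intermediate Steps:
Y(C, X) = 7*X (Y(C, X) = 7*((X + X)*1)/2 = 7*((2*X)*1)/2 = 7*(2*X)/2 = 7*X)
a(J, O) = 4 - O
Q(W, N) = 7*W/20 (Q(W, N) = (7*W)/20 = (7*W)*(1/20) = 7*W/20)
1/(Q(a(-3, -5), P(-4 + 0*2)) + (-4*11 - 11)) = 1/(7*(4 - 1*(-5))/20 + (-4*11 - 11)) = 1/(7*(4 + 5)/20 + (-44 - 11)) = 1/((7/20)*9 - 55) = 1/(63/20 - 55) = 1/(-1037/20) = -20/1037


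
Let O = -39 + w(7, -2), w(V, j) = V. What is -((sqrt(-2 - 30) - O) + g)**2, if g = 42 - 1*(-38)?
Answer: -12512 - 896*I*sqrt(2) ≈ -12512.0 - 1267.1*I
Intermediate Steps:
g = 80 (g = 42 + 38 = 80)
O = -32 (O = -39 + 7 = -32)
-((sqrt(-2 - 30) - O) + g)**2 = -((sqrt(-2 - 30) - 1*(-32)) + 80)**2 = -((sqrt(-32) + 32) + 80)**2 = -((4*I*sqrt(2) + 32) + 80)**2 = -((32 + 4*I*sqrt(2)) + 80)**2 = -(112 + 4*I*sqrt(2))**2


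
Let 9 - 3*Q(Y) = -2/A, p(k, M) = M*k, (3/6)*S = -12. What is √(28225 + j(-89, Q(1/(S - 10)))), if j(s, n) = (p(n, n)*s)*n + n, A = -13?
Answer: √60024736785/1521 ≈ 161.08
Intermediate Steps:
S = -24 (S = 2*(-12) = -24)
Q(Y) = 115/39 (Q(Y) = 3 - (-2)/(3*(-13)) = 3 - (-2)*(-1)/(3*13) = 3 - ⅓*2/13 = 3 - 2/39 = 115/39)
j(s, n) = n + s*n³ (j(s, n) = ((n*n)*s)*n + n = (n²*s)*n + n = (s*n²)*n + n = s*n³ + n = n + s*n³)
√(28225 + j(-89, Q(1/(S - 10)))) = √(28225 + (115/39 - 89*(115/39)³)) = √(28225 + (115/39 - 89*1520875/59319)) = √(28225 + (115/39 - 135357875/59319)) = √(28225 - 135182960/59319) = √(1539095815/59319) = √60024736785/1521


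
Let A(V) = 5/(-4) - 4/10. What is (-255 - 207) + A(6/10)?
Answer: -9273/20 ≈ -463.65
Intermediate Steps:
A(V) = -33/20 (A(V) = 5*(-¼) - 4*⅒ = -5/4 - ⅖ = -33/20)
(-255 - 207) + A(6/10) = (-255 - 207) - 33/20 = -462 - 33/20 = -9273/20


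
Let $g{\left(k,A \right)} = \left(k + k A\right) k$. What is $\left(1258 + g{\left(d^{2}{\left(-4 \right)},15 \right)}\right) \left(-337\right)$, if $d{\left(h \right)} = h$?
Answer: $-1804298$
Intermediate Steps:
$g{\left(k,A \right)} = k \left(k + A k\right)$ ($g{\left(k,A \right)} = \left(k + A k\right) k = k \left(k + A k\right)$)
$\left(1258 + g{\left(d^{2}{\left(-4 \right)},15 \right)}\right) \left(-337\right) = \left(1258 + \left(\left(-4\right)^{2}\right)^{2} \left(1 + 15\right)\right) \left(-337\right) = \left(1258 + 16^{2} \cdot 16\right) \left(-337\right) = \left(1258 + 256 \cdot 16\right) \left(-337\right) = \left(1258 + 4096\right) \left(-337\right) = 5354 \left(-337\right) = -1804298$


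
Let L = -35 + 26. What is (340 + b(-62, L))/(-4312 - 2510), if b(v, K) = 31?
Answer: -371/6822 ≈ -0.054383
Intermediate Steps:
L = -9
(340 + b(-62, L))/(-4312 - 2510) = (340 + 31)/(-4312 - 2510) = 371/(-6822) = 371*(-1/6822) = -371/6822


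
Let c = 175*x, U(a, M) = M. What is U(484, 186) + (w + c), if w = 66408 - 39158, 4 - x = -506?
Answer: 116686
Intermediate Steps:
x = 510 (x = 4 - 1*(-506) = 4 + 506 = 510)
c = 89250 (c = 175*510 = 89250)
w = 27250
U(484, 186) + (w + c) = 186 + (27250 + 89250) = 186 + 116500 = 116686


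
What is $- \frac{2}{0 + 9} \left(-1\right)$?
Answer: $\frac{2}{9} \approx 0.22222$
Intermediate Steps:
$- \frac{2}{0 + 9} \left(-1\right) = - \frac{2}{9} \left(-1\right) = \left(-2\right) \frac{1}{9} \left(-1\right) = \left(- \frac{2}{9}\right) \left(-1\right) = \frac{2}{9}$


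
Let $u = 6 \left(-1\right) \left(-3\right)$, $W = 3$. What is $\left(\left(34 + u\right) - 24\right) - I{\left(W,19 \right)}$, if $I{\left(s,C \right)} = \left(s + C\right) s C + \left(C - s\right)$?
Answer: $-1242$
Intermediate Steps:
$u = 18$ ($u = \left(-6\right) \left(-3\right) = 18$)
$I{\left(s,C \right)} = C - s + C s \left(C + s\right)$ ($I{\left(s,C \right)} = \left(C + s\right) s C + \left(C - s\right) = s \left(C + s\right) C + \left(C - s\right) = C s \left(C + s\right) + \left(C - s\right) = C - s + C s \left(C + s\right)$)
$\left(\left(34 + u\right) - 24\right) - I{\left(W,19 \right)} = \left(\left(34 + 18\right) - 24\right) - \left(19 - 3 + 19 \cdot 3^{2} + 3 \cdot 19^{2}\right) = \left(52 - 24\right) - \left(19 - 3 + 19 \cdot 9 + 3 \cdot 361\right) = 28 - \left(19 - 3 + 171 + 1083\right) = 28 - 1270 = -1242$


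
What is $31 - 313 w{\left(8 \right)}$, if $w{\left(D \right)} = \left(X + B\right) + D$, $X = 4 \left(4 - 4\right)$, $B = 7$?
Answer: $-4664$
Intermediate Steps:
$X = 0$ ($X = 4 \cdot 0 = 0$)
$w{\left(D \right)} = 7 + D$ ($w{\left(D \right)} = \left(0 + 7\right) + D = 7 + D$)
$31 - 313 w{\left(8 \right)} = 31 - 313 \left(7 + 8\right) = 31 - 4695 = -4664$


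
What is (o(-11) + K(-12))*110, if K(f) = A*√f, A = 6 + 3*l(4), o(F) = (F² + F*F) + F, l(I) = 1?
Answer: 25410 + 1980*I*√3 ≈ 25410.0 + 3429.5*I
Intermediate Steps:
o(F) = F + 2*F² (o(F) = (F² + F²) + F = 2*F² + F = F + 2*F²)
A = 9 (A = 6 + 3*1 = 6 + 3 = 9)
K(f) = 9*√f
(o(-11) + K(-12))*110 = (-11*(1 + 2*(-11)) + 9*√(-12))*110 = (-11*(1 - 22) + 9*(2*I*√3))*110 = (-11*(-21) + 18*I*√3)*110 = (231 + 18*I*√3)*110 = 25410 + 1980*I*√3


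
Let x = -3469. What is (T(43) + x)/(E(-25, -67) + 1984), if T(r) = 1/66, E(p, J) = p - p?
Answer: -228953/130944 ≈ -1.7485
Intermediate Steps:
E(p, J) = 0
T(r) = 1/66
(T(43) + x)/(E(-25, -67) + 1984) = (1/66 - 3469)/(0 + 1984) = -228953/66/1984 = -228953/66*1/1984 = -228953/130944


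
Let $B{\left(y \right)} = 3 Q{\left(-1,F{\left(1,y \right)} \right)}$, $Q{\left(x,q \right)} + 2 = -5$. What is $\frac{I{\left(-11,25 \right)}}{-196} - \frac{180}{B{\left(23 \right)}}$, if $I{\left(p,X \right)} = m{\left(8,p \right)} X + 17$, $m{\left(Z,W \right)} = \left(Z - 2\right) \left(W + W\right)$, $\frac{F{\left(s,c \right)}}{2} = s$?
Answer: $\frac{709}{28} \approx 25.321$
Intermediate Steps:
$F{\left(s,c \right)} = 2 s$
$Q{\left(x,q \right)} = -7$ ($Q{\left(x,q \right)} = -2 - 5 = -7$)
$m{\left(Z,W \right)} = 2 W \left(-2 + Z\right)$ ($m{\left(Z,W \right)} = \left(-2 + Z\right) 2 W = 2 W \left(-2 + Z\right)$)
$B{\left(y \right)} = -21$ ($B{\left(y \right)} = 3 \left(-7\right) = -21$)
$I{\left(p,X \right)} = 17 + 12 X p$ ($I{\left(p,X \right)} = 2 p \left(-2 + 8\right) X + 17 = 2 p 6 X + 17 = 12 p X + 17 = 12 X p + 17 = 17 + 12 X p$)
$\frac{I{\left(-11,25 \right)}}{-196} - \frac{180}{B{\left(23 \right)}} = \frac{17 + 12 \cdot 25 \left(-11\right)}{-196} - \frac{180}{-21} = \left(17 - 3300\right) \left(- \frac{1}{196}\right) - - \frac{60}{7} = \left(-3283\right) \left(- \frac{1}{196}\right) + \frac{60}{7} = \frac{67}{4} + \frac{60}{7} = \frac{709}{28}$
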